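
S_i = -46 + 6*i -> [-46, -40, -34, -28, -22]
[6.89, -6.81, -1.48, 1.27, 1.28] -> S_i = Random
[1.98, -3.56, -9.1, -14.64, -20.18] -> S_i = 1.98 + -5.54*i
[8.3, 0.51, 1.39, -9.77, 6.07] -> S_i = Random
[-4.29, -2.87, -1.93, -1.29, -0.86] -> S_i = -4.29*0.67^i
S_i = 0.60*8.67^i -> [0.6, 5.2, 45.1, 391.03, 3390.22]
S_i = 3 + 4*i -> [3, 7, 11, 15, 19]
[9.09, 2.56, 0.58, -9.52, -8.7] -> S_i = Random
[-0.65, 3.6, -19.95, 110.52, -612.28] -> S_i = -0.65*(-5.54)^i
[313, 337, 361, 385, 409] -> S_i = 313 + 24*i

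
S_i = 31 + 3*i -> [31, 34, 37, 40, 43]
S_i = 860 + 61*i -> [860, 921, 982, 1043, 1104]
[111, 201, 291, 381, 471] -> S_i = 111 + 90*i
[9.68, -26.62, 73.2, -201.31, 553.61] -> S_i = 9.68*(-2.75)^i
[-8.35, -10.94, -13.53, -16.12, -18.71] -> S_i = -8.35 + -2.59*i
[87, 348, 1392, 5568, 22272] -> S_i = 87*4^i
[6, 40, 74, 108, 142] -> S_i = 6 + 34*i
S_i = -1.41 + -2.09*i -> [-1.41, -3.5, -5.59, -7.68, -9.77]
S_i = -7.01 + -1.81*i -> [-7.01, -8.82, -10.63, -12.44, -14.25]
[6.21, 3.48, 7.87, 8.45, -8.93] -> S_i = Random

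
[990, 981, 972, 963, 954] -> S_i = 990 + -9*i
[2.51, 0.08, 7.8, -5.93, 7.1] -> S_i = Random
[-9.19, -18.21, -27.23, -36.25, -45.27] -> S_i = -9.19 + -9.02*i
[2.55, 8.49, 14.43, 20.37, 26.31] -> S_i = 2.55 + 5.94*i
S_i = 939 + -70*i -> [939, 869, 799, 729, 659]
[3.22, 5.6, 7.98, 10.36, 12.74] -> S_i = 3.22 + 2.38*i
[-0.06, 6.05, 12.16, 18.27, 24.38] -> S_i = -0.06 + 6.11*i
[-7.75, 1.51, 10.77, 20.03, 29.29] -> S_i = -7.75 + 9.26*i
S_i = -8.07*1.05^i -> [-8.07, -8.47, -8.9, -9.34, -9.81]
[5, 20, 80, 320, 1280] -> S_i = 5*4^i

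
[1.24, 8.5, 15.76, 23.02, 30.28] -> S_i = 1.24 + 7.26*i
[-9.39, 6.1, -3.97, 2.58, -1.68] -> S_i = -9.39*(-0.65)^i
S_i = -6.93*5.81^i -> [-6.93, -40.26, -233.93, -1359.13, -7896.56]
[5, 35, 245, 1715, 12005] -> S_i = 5*7^i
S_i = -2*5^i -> [-2, -10, -50, -250, -1250]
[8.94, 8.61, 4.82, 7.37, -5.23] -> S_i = Random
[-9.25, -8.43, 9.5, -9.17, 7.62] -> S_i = Random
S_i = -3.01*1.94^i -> [-3.01, -5.84, -11.33, -21.98, -42.64]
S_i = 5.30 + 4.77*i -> [5.3, 10.07, 14.84, 19.61, 24.38]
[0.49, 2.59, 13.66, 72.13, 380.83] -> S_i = 0.49*5.28^i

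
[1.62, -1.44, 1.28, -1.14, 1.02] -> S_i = 1.62*(-0.89)^i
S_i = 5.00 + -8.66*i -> [5.0, -3.66, -12.32, -20.98, -29.64]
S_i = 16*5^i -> [16, 80, 400, 2000, 10000]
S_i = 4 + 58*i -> [4, 62, 120, 178, 236]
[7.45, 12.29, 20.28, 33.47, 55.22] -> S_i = 7.45*1.65^i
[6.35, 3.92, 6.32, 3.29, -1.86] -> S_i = Random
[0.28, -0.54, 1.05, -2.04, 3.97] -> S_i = 0.28*(-1.94)^i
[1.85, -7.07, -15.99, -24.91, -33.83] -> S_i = 1.85 + -8.92*i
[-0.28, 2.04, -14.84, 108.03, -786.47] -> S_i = -0.28*(-7.28)^i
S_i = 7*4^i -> [7, 28, 112, 448, 1792]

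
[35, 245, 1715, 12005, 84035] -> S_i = 35*7^i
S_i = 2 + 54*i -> [2, 56, 110, 164, 218]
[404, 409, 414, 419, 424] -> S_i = 404 + 5*i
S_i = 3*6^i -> [3, 18, 108, 648, 3888]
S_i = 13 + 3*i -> [13, 16, 19, 22, 25]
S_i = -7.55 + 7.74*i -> [-7.55, 0.19, 7.93, 15.67, 23.41]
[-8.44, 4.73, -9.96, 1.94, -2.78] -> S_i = Random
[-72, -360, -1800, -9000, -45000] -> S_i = -72*5^i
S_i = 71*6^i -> [71, 426, 2556, 15336, 92016]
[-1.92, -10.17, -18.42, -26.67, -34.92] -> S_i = -1.92 + -8.25*i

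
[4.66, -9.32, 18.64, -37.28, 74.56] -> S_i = 4.66*(-2.00)^i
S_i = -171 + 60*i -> [-171, -111, -51, 9, 69]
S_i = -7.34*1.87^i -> [-7.34, -13.73, -25.67, -48.0, -89.76]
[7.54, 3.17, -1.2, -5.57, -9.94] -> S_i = 7.54 + -4.37*i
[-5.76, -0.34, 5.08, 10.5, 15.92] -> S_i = -5.76 + 5.42*i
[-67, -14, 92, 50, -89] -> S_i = Random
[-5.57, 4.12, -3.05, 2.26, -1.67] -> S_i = -5.57*(-0.74)^i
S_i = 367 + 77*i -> [367, 444, 521, 598, 675]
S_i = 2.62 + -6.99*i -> [2.62, -4.37, -11.36, -18.35, -25.34]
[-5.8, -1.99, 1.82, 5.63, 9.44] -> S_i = -5.80 + 3.81*i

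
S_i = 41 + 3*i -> [41, 44, 47, 50, 53]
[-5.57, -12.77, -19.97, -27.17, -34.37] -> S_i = -5.57 + -7.20*i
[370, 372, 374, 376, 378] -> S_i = 370 + 2*i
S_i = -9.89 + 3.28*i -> [-9.89, -6.61, -3.33, -0.05, 3.23]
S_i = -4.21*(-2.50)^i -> [-4.21, 10.52, -26.31, 65.78, -164.45]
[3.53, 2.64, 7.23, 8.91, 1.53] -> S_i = Random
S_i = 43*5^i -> [43, 215, 1075, 5375, 26875]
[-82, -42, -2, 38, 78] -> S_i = -82 + 40*i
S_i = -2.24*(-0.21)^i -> [-2.24, 0.47, -0.1, 0.02, -0.0]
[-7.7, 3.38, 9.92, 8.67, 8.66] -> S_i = Random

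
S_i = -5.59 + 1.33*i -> [-5.59, -4.26, -2.93, -1.6, -0.27]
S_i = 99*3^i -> [99, 297, 891, 2673, 8019]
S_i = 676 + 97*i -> [676, 773, 870, 967, 1064]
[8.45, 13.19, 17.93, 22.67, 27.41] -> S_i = 8.45 + 4.74*i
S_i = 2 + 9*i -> [2, 11, 20, 29, 38]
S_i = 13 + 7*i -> [13, 20, 27, 34, 41]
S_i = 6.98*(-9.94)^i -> [6.98, -69.38, 689.65, -6855.11, 68139.82]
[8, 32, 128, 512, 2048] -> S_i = 8*4^i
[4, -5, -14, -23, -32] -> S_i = 4 + -9*i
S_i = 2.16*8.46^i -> [2.16, 18.27, 154.59, 1307.87, 11064.59]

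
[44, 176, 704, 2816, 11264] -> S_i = 44*4^i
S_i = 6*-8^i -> [6, -48, 384, -3072, 24576]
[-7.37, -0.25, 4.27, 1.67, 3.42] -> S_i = Random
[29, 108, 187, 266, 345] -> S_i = 29 + 79*i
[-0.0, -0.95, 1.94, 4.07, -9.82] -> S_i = Random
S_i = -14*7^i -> [-14, -98, -686, -4802, -33614]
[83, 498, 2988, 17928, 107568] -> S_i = 83*6^i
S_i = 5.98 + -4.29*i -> [5.98, 1.69, -2.6, -6.89, -11.18]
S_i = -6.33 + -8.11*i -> [-6.33, -14.44, -22.55, -30.66, -38.77]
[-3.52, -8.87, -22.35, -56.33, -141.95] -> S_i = -3.52*2.52^i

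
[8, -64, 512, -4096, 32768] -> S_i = 8*-8^i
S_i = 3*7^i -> [3, 21, 147, 1029, 7203]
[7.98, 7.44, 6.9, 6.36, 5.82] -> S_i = 7.98 + -0.54*i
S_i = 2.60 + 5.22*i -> [2.6, 7.82, 13.04, 18.26, 23.48]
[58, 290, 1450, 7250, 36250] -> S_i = 58*5^i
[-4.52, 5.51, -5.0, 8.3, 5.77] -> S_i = Random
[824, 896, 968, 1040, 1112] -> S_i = 824 + 72*i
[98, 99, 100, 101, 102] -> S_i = 98 + 1*i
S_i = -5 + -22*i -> [-5, -27, -49, -71, -93]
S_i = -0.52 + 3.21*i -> [-0.52, 2.69, 5.9, 9.11, 12.32]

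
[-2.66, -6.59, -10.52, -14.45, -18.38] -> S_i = -2.66 + -3.93*i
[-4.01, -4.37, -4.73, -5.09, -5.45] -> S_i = -4.01 + -0.36*i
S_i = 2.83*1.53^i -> [2.83, 4.33, 6.62, 10.14, 15.51]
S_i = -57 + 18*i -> [-57, -39, -21, -3, 15]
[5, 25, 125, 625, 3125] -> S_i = 5*5^i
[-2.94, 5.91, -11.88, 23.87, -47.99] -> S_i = -2.94*(-2.01)^i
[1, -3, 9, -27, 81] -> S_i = 1*-3^i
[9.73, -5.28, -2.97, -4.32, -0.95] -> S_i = Random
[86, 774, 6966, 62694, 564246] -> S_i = 86*9^i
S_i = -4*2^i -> [-4, -8, -16, -32, -64]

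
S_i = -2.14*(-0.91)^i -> [-2.14, 1.95, -1.77, 1.61, -1.47]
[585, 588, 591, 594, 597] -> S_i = 585 + 3*i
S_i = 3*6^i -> [3, 18, 108, 648, 3888]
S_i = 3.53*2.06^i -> [3.53, 7.27, 14.98, 30.86, 63.57]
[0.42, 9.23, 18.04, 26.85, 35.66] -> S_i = 0.42 + 8.81*i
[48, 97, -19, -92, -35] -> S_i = Random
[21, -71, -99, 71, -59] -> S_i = Random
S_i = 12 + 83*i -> [12, 95, 178, 261, 344]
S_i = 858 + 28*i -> [858, 886, 914, 942, 970]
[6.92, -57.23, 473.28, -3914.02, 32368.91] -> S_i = 6.92*(-8.27)^i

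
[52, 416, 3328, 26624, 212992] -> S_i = 52*8^i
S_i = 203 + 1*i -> [203, 204, 205, 206, 207]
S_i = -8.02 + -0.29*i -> [-8.02, -8.31, -8.6, -8.89, -9.18]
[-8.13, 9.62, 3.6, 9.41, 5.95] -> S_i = Random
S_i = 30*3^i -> [30, 90, 270, 810, 2430]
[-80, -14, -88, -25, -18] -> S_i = Random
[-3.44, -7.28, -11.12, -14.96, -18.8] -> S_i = -3.44 + -3.84*i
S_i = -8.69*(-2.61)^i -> [-8.69, 22.68, -59.2, 154.5, -403.26]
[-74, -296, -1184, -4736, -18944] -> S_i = -74*4^i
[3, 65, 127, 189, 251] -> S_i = 3 + 62*i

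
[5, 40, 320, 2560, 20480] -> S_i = 5*8^i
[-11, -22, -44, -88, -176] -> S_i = -11*2^i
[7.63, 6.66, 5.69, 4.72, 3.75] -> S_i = 7.63 + -0.97*i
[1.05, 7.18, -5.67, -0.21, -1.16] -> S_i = Random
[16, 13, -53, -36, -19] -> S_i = Random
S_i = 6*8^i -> [6, 48, 384, 3072, 24576]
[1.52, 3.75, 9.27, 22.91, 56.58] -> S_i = 1.52*2.47^i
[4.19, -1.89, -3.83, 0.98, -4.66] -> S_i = Random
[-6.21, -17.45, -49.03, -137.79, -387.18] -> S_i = -6.21*2.81^i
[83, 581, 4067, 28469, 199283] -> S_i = 83*7^i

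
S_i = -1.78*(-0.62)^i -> [-1.78, 1.1, -0.68, 0.42, -0.26]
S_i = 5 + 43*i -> [5, 48, 91, 134, 177]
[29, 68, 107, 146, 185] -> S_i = 29 + 39*i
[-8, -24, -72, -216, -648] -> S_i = -8*3^i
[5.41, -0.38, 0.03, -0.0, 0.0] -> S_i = 5.41*(-0.07)^i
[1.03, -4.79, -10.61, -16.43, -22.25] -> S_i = 1.03 + -5.82*i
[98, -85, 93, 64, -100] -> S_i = Random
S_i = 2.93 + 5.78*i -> [2.93, 8.71, 14.49, 20.27, 26.05]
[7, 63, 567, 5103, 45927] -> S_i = 7*9^i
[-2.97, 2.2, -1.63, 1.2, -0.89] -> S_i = -2.97*(-0.74)^i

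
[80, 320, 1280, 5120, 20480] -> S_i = 80*4^i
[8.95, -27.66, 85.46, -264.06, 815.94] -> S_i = 8.95*(-3.09)^i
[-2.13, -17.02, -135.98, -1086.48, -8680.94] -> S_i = -2.13*7.99^i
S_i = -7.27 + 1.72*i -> [-7.27, -5.55, -3.83, -2.11, -0.39]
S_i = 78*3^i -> [78, 234, 702, 2106, 6318]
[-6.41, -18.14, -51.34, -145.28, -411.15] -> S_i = -6.41*2.83^i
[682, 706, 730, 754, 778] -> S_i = 682 + 24*i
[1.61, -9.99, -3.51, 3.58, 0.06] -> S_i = Random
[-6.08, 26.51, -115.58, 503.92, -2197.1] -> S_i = -6.08*(-4.36)^i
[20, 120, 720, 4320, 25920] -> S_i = 20*6^i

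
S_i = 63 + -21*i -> [63, 42, 21, 0, -21]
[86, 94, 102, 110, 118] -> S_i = 86 + 8*i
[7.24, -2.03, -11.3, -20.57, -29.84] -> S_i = 7.24 + -9.27*i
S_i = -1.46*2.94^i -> [-1.46, -4.29, -12.62, -37.1, -109.08]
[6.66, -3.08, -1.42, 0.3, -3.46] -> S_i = Random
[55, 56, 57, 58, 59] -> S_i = 55 + 1*i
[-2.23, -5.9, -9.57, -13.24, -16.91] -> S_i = -2.23 + -3.67*i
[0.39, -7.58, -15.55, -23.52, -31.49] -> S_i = 0.39 + -7.97*i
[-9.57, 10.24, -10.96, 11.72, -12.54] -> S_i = -9.57*(-1.07)^i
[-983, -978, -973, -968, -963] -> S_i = -983 + 5*i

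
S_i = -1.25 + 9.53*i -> [-1.25, 8.28, 17.81, 27.34, 36.87]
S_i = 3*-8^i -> [3, -24, 192, -1536, 12288]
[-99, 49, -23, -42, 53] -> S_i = Random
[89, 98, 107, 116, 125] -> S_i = 89 + 9*i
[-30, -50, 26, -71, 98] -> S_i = Random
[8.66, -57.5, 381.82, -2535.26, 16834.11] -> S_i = 8.66*(-6.64)^i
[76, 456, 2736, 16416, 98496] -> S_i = 76*6^i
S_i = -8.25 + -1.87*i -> [-8.25, -10.12, -11.99, -13.86, -15.73]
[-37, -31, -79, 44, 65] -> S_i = Random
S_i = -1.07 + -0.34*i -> [-1.07, -1.41, -1.75, -2.09, -2.43]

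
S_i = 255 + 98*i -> [255, 353, 451, 549, 647]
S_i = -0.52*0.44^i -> [-0.52, -0.23, -0.1, -0.04, -0.02]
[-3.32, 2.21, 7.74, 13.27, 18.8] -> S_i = -3.32 + 5.53*i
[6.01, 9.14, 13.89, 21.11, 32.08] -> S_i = 6.01*1.52^i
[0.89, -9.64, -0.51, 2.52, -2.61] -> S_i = Random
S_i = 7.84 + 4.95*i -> [7.84, 12.79, 17.74, 22.69, 27.64]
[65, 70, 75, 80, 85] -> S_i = 65 + 5*i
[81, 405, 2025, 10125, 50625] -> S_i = 81*5^i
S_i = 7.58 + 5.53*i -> [7.58, 13.11, 18.64, 24.17, 29.7]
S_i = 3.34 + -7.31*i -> [3.34, -3.97, -11.28, -18.59, -25.9]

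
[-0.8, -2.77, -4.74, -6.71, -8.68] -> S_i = -0.80 + -1.97*i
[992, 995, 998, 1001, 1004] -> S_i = 992 + 3*i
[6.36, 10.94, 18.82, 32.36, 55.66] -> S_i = 6.36*1.72^i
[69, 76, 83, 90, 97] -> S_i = 69 + 7*i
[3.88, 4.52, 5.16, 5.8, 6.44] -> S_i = 3.88 + 0.64*i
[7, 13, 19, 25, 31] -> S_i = 7 + 6*i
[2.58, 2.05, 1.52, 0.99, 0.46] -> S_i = 2.58 + -0.53*i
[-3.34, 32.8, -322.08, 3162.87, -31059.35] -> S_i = -3.34*(-9.82)^i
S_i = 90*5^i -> [90, 450, 2250, 11250, 56250]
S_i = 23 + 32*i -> [23, 55, 87, 119, 151]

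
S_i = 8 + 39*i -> [8, 47, 86, 125, 164]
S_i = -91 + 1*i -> [-91, -90, -89, -88, -87]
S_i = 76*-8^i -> [76, -608, 4864, -38912, 311296]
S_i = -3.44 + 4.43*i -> [-3.44, 0.99, 5.42, 9.85, 14.28]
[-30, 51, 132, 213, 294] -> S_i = -30 + 81*i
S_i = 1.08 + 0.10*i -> [1.08, 1.18, 1.28, 1.38, 1.48]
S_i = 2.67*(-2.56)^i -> [2.67, -6.84, 17.5, -44.8, 114.68]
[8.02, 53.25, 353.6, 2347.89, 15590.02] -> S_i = 8.02*6.64^i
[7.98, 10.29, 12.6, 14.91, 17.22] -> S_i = 7.98 + 2.31*i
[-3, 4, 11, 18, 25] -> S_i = -3 + 7*i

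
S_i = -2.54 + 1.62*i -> [-2.54, -0.92, 0.7, 2.32, 3.94]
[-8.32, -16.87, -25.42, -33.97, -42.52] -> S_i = -8.32 + -8.55*i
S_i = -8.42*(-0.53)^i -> [-8.42, 4.46, -2.37, 1.25, -0.66]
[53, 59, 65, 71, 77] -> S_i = 53 + 6*i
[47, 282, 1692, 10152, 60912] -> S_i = 47*6^i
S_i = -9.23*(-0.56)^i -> [-9.23, 5.17, -2.89, 1.62, -0.91]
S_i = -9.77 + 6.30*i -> [-9.77, -3.47, 2.83, 9.13, 15.43]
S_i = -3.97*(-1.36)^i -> [-3.97, 5.4, -7.34, 9.99, -13.58]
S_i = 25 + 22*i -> [25, 47, 69, 91, 113]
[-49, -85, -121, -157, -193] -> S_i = -49 + -36*i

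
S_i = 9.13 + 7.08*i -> [9.13, 16.21, 23.29, 30.37, 37.45]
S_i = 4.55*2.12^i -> [4.55, 9.65, 20.45, 43.35, 91.91]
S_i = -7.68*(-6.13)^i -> [-7.68, 47.08, -288.59, 1769.06, -10844.34]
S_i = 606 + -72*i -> [606, 534, 462, 390, 318]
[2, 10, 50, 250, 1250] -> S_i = 2*5^i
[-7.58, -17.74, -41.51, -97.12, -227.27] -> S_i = -7.58*2.34^i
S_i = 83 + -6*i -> [83, 77, 71, 65, 59]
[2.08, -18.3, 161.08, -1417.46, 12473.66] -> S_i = 2.08*(-8.80)^i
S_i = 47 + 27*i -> [47, 74, 101, 128, 155]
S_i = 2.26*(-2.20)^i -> [2.26, -4.97, 10.94, -24.06, 52.94]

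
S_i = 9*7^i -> [9, 63, 441, 3087, 21609]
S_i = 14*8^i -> [14, 112, 896, 7168, 57344]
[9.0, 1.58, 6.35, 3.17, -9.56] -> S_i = Random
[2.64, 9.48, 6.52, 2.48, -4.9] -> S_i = Random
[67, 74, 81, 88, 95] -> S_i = 67 + 7*i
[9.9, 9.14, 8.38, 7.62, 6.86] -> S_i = 9.90 + -0.76*i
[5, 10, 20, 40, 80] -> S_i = 5*2^i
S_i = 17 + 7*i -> [17, 24, 31, 38, 45]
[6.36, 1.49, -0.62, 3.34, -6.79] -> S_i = Random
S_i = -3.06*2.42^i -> [-3.06, -7.41, -17.92, -43.37, -104.95]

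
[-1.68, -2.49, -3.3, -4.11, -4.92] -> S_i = -1.68 + -0.81*i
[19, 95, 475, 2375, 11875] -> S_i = 19*5^i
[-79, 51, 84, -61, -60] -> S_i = Random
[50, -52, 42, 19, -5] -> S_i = Random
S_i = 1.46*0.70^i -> [1.46, 1.02, 0.72, 0.5, 0.35]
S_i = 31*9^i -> [31, 279, 2511, 22599, 203391]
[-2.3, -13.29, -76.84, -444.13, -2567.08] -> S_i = -2.30*5.78^i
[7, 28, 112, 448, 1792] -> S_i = 7*4^i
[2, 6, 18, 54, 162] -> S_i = 2*3^i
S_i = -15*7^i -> [-15, -105, -735, -5145, -36015]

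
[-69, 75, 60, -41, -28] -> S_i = Random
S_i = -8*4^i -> [-8, -32, -128, -512, -2048]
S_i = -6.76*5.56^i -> [-6.76, -37.59, -208.98, -1161.91, -6460.2]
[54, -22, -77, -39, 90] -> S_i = Random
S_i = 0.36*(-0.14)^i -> [0.36, -0.05, 0.01, -0.0, 0.0]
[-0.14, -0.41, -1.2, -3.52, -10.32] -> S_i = -0.14*2.93^i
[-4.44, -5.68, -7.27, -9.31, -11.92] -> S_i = -4.44*1.28^i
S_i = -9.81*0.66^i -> [-9.81, -6.47, -4.27, -2.82, -1.86]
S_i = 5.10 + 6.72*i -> [5.1, 11.82, 18.54, 25.26, 31.98]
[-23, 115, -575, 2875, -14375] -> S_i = -23*-5^i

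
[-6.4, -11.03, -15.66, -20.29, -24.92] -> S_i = -6.40 + -4.63*i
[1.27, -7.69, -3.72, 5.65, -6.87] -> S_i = Random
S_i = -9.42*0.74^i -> [-9.42, -6.97, -5.16, -3.82, -2.82]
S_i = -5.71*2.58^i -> [-5.71, -14.73, -38.01, -98.06, -253.0]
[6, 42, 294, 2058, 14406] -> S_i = 6*7^i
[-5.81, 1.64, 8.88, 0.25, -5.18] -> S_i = Random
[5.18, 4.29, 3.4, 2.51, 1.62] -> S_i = 5.18 + -0.89*i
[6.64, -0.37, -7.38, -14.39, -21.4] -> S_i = 6.64 + -7.01*i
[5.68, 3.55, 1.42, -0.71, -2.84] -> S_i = 5.68 + -2.13*i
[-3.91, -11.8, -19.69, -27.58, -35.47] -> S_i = -3.91 + -7.89*i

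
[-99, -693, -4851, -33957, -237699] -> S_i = -99*7^i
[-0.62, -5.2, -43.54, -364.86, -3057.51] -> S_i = -0.62*8.38^i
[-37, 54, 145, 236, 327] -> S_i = -37 + 91*i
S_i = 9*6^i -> [9, 54, 324, 1944, 11664]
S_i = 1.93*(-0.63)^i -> [1.93, -1.22, 0.77, -0.48, 0.3]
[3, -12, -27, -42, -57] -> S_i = 3 + -15*i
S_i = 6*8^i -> [6, 48, 384, 3072, 24576]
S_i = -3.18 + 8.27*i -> [-3.18, 5.09, 13.36, 21.63, 29.9]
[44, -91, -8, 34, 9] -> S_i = Random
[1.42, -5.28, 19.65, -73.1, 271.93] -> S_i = 1.42*(-3.72)^i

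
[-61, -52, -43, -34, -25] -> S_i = -61 + 9*i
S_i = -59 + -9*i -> [-59, -68, -77, -86, -95]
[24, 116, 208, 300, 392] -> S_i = 24 + 92*i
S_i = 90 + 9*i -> [90, 99, 108, 117, 126]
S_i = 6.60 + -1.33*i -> [6.6, 5.27, 3.94, 2.61, 1.28]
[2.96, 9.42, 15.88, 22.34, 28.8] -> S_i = 2.96 + 6.46*i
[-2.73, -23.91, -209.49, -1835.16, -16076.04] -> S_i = -2.73*8.76^i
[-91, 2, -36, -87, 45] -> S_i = Random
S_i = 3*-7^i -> [3, -21, 147, -1029, 7203]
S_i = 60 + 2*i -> [60, 62, 64, 66, 68]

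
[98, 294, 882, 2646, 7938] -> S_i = 98*3^i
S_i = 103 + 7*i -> [103, 110, 117, 124, 131]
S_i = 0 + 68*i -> [0, 68, 136, 204, 272]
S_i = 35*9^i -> [35, 315, 2835, 25515, 229635]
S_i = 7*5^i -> [7, 35, 175, 875, 4375]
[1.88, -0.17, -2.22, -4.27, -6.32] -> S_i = 1.88 + -2.05*i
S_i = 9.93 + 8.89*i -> [9.93, 18.82, 27.71, 36.6, 45.49]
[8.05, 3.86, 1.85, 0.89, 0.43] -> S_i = 8.05*0.48^i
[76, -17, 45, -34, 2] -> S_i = Random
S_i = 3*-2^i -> [3, -6, 12, -24, 48]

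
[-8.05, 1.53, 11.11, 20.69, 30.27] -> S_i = -8.05 + 9.58*i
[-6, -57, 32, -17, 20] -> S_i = Random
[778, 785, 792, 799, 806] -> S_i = 778 + 7*i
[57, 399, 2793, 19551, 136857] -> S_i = 57*7^i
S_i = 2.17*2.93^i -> [2.17, 6.36, 18.63, 54.58, 159.93]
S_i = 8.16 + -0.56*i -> [8.16, 7.6, 7.04, 6.48, 5.92]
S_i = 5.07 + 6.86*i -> [5.07, 11.93, 18.79, 25.65, 32.51]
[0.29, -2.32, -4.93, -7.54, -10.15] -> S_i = 0.29 + -2.61*i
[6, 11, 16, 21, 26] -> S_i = 6 + 5*i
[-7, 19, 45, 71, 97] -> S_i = -7 + 26*i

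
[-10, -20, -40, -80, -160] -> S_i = -10*2^i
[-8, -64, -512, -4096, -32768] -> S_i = -8*8^i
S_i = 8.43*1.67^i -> [8.43, 14.08, 23.51, 39.26, 65.57]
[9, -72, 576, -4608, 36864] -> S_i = 9*-8^i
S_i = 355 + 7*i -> [355, 362, 369, 376, 383]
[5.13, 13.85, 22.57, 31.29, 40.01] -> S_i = 5.13 + 8.72*i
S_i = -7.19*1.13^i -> [-7.19, -8.12, -9.18, -10.37, -11.72]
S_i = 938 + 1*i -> [938, 939, 940, 941, 942]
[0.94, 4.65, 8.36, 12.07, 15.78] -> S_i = 0.94 + 3.71*i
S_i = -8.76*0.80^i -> [-8.76, -7.01, -5.61, -4.49, -3.59]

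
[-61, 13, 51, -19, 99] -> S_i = Random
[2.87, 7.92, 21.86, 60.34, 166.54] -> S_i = 2.87*2.76^i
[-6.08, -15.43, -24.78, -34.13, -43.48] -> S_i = -6.08 + -9.35*i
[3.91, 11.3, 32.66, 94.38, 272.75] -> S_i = 3.91*2.89^i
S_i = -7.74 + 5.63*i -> [-7.74, -2.11, 3.52, 9.15, 14.78]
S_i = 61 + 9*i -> [61, 70, 79, 88, 97]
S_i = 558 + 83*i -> [558, 641, 724, 807, 890]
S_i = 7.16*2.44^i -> [7.16, 17.47, 42.63, 104.01, 253.79]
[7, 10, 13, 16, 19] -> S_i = 7 + 3*i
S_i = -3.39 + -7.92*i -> [-3.39, -11.31, -19.23, -27.15, -35.07]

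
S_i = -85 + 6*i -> [-85, -79, -73, -67, -61]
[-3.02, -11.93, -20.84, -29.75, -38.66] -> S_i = -3.02 + -8.91*i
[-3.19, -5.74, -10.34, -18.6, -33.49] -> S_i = -3.19*1.80^i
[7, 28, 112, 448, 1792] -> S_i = 7*4^i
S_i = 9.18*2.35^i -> [9.18, 21.57, 50.7, 119.14, 279.97]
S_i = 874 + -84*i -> [874, 790, 706, 622, 538]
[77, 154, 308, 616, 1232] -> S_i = 77*2^i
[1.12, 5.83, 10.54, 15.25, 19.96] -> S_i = 1.12 + 4.71*i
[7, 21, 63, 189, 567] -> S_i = 7*3^i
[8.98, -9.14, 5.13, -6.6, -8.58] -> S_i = Random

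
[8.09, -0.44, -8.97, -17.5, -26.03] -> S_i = 8.09 + -8.53*i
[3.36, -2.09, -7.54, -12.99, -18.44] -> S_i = 3.36 + -5.45*i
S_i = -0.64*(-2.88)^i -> [-0.64, 1.84, -5.31, 15.29, -44.03]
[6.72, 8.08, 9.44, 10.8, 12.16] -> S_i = 6.72 + 1.36*i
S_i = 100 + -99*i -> [100, 1, -98, -197, -296]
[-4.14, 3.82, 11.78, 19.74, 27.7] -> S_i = -4.14 + 7.96*i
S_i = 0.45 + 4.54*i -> [0.45, 4.99, 9.53, 14.07, 18.61]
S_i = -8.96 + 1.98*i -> [-8.96, -6.98, -5.0, -3.02, -1.04]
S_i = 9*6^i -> [9, 54, 324, 1944, 11664]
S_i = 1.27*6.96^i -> [1.27, 8.84, 61.52, 428.18, 2980.17]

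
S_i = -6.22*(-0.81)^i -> [-6.22, 5.04, -4.08, 3.31, -2.68]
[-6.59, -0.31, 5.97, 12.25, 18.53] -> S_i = -6.59 + 6.28*i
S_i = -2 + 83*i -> [-2, 81, 164, 247, 330]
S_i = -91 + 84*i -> [-91, -7, 77, 161, 245]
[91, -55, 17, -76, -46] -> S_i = Random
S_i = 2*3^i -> [2, 6, 18, 54, 162]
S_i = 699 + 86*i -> [699, 785, 871, 957, 1043]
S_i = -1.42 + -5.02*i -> [-1.42, -6.44, -11.46, -16.48, -21.5]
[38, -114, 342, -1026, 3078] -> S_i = 38*-3^i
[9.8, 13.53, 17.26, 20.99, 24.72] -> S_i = 9.80 + 3.73*i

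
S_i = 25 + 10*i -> [25, 35, 45, 55, 65]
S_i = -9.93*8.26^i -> [-9.93, -82.02, -677.5, -5596.15, -46224.2]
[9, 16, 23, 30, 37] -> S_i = 9 + 7*i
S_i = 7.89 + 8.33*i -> [7.89, 16.22, 24.55, 32.88, 41.21]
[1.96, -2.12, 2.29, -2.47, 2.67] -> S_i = 1.96*(-1.08)^i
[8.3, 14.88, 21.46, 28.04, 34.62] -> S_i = 8.30 + 6.58*i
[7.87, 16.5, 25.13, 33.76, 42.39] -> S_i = 7.87 + 8.63*i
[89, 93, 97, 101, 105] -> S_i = 89 + 4*i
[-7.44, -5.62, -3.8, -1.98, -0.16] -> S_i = -7.44 + 1.82*i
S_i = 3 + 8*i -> [3, 11, 19, 27, 35]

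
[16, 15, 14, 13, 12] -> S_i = 16 + -1*i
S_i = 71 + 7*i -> [71, 78, 85, 92, 99]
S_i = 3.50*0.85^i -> [3.5, 2.98, 2.53, 2.15, 1.83]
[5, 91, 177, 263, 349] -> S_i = 5 + 86*i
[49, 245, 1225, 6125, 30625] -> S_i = 49*5^i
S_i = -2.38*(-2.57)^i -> [-2.38, 6.12, -15.72, 40.4, -103.83]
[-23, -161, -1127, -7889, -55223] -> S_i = -23*7^i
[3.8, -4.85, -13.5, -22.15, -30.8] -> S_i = 3.80 + -8.65*i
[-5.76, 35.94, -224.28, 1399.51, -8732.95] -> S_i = -5.76*(-6.24)^i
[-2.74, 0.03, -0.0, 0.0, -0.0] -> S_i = -2.74*(-0.01)^i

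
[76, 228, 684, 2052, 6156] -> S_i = 76*3^i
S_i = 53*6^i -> [53, 318, 1908, 11448, 68688]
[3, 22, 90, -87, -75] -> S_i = Random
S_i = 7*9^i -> [7, 63, 567, 5103, 45927]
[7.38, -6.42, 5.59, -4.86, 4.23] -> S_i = 7.38*(-0.87)^i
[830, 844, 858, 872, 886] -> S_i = 830 + 14*i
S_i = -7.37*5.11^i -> [-7.37, -37.66, -192.45, -983.4, -5025.17]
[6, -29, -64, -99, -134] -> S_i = 6 + -35*i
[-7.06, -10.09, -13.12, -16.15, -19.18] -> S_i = -7.06 + -3.03*i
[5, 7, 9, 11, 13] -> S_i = 5 + 2*i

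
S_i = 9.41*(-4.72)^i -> [9.41, -44.42, 209.64, -989.5, 4670.44]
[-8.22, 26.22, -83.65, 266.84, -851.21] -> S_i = -8.22*(-3.19)^i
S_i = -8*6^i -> [-8, -48, -288, -1728, -10368]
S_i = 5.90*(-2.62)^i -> [5.9, -15.46, 40.5, -106.11, 278.01]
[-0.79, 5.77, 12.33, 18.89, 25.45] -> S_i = -0.79 + 6.56*i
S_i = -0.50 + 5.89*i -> [-0.5, 5.39, 11.28, 17.17, 23.06]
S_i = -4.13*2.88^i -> [-4.13, -11.89, -34.26, -98.66, -284.13]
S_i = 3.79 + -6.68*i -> [3.79, -2.89, -9.57, -16.25, -22.93]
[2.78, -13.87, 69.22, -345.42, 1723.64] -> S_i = 2.78*(-4.99)^i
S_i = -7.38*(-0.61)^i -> [-7.38, 4.5, -2.75, 1.68, -1.02]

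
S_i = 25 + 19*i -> [25, 44, 63, 82, 101]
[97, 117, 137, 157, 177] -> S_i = 97 + 20*i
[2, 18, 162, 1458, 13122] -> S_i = 2*9^i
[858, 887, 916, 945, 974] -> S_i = 858 + 29*i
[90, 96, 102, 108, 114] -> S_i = 90 + 6*i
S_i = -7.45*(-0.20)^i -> [-7.45, 1.49, -0.3, 0.06, -0.01]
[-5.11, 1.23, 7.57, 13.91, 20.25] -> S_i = -5.11 + 6.34*i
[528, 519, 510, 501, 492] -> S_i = 528 + -9*i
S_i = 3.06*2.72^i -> [3.06, 8.32, 22.64, 61.58, 167.49]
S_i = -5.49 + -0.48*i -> [-5.49, -5.97, -6.45, -6.93, -7.41]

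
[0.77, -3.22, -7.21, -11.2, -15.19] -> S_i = 0.77 + -3.99*i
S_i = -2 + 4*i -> [-2, 2, 6, 10, 14]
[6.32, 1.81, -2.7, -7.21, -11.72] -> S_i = 6.32 + -4.51*i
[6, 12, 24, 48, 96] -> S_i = 6*2^i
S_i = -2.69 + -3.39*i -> [-2.69, -6.08, -9.47, -12.86, -16.25]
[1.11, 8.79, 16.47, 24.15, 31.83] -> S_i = 1.11 + 7.68*i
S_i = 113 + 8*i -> [113, 121, 129, 137, 145]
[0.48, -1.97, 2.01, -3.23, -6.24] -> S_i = Random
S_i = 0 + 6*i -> [0, 6, 12, 18, 24]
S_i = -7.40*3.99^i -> [-7.4, -29.53, -117.81, -470.06, -1875.53]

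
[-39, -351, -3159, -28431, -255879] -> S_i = -39*9^i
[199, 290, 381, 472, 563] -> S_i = 199 + 91*i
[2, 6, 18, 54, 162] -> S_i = 2*3^i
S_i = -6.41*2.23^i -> [-6.41, -14.29, -31.88, -71.08, -158.52]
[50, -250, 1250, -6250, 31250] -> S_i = 50*-5^i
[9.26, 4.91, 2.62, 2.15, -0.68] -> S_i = Random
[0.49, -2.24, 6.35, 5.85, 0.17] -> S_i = Random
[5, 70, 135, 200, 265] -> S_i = 5 + 65*i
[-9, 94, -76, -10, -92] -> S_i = Random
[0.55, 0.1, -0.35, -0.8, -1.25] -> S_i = 0.55 + -0.45*i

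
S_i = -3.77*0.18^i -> [-3.77, -0.68, -0.12, -0.02, -0.0]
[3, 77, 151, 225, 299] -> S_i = 3 + 74*i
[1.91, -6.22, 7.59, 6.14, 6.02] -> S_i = Random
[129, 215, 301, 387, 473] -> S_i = 129 + 86*i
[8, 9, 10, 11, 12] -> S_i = 8 + 1*i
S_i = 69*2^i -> [69, 138, 276, 552, 1104]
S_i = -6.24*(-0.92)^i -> [-6.24, 5.74, -5.28, 4.86, -4.47]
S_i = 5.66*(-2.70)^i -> [5.66, -15.28, 41.26, -111.41, 300.8]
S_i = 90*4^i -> [90, 360, 1440, 5760, 23040]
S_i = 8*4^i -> [8, 32, 128, 512, 2048]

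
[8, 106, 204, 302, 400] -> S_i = 8 + 98*i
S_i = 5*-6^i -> [5, -30, 180, -1080, 6480]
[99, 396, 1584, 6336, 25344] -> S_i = 99*4^i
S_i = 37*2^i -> [37, 74, 148, 296, 592]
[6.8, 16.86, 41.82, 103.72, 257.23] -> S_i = 6.80*2.48^i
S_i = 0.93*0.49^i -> [0.93, 0.46, 0.22, 0.11, 0.05]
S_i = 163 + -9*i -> [163, 154, 145, 136, 127]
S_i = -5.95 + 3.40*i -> [-5.95, -2.55, 0.85, 4.25, 7.65]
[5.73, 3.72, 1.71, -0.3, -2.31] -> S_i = 5.73 + -2.01*i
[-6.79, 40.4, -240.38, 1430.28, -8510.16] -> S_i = -6.79*(-5.95)^i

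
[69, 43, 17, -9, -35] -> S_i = 69 + -26*i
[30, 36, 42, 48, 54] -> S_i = 30 + 6*i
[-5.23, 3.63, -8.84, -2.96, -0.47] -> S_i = Random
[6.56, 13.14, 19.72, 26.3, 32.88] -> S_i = 6.56 + 6.58*i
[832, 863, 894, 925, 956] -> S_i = 832 + 31*i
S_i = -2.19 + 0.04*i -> [-2.19, -2.15, -2.11, -2.07, -2.03]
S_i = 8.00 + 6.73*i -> [8.0, 14.73, 21.46, 28.19, 34.92]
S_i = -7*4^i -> [-7, -28, -112, -448, -1792]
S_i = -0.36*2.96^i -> [-0.36, -1.07, -3.15, -9.34, -27.64]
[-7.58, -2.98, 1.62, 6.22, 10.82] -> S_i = -7.58 + 4.60*i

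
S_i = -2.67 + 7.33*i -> [-2.67, 4.66, 11.99, 19.32, 26.65]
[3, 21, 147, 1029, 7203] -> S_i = 3*7^i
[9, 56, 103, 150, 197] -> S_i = 9 + 47*i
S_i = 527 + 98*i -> [527, 625, 723, 821, 919]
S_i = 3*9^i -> [3, 27, 243, 2187, 19683]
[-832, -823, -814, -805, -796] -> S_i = -832 + 9*i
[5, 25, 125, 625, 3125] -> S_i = 5*5^i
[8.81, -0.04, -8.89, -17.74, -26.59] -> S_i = 8.81 + -8.85*i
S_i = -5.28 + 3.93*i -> [-5.28, -1.35, 2.58, 6.51, 10.44]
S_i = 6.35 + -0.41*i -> [6.35, 5.94, 5.53, 5.12, 4.71]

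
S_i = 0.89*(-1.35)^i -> [0.89, -1.2, 1.62, -2.19, 2.96]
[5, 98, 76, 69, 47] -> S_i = Random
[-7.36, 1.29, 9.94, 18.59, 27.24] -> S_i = -7.36 + 8.65*i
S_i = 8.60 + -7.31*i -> [8.6, 1.29, -6.02, -13.33, -20.64]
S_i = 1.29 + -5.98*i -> [1.29, -4.69, -10.67, -16.65, -22.63]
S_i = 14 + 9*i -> [14, 23, 32, 41, 50]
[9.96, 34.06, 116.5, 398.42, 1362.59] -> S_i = 9.96*3.42^i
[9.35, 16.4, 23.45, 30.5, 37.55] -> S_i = 9.35 + 7.05*i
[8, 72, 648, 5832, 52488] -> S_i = 8*9^i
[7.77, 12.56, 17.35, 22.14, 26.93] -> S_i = 7.77 + 4.79*i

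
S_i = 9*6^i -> [9, 54, 324, 1944, 11664]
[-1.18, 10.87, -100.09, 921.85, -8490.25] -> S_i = -1.18*(-9.21)^i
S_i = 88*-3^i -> [88, -264, 792, -2376, 7128]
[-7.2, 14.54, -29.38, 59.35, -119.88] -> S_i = -7.20*(-2.02)^i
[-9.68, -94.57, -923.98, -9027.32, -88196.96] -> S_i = -9.68*9.77^i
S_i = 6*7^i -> [6, 42, 294, 2058, 14406]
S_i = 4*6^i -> [4, 24, 144, 864, 5184]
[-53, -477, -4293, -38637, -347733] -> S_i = -53*9^i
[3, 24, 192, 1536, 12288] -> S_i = 3*8^i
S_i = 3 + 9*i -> [3, 12, 21, 30, 39]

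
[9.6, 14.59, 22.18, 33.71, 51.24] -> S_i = 9.60*1.52^i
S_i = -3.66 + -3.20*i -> [-3.66, -6.86, -10.06, -13.26, -16.46]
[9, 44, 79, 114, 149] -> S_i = 9 + 35*i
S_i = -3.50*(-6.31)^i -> [-3.5, 22.08, -139.36, 879.34, -5548.63]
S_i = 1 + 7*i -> [1, 8, 15, 22, 29]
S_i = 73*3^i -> [73, 219, 657, 1971, 5913]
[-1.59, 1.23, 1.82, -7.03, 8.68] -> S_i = Random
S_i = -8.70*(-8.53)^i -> [-8.7, 74.21, -633.02, 5399.66, -46059.09]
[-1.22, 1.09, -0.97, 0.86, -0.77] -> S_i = -1.22*(-0.89)^i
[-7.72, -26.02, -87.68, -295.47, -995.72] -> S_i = -7.72*3.37^i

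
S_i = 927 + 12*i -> [927, 939, 951, 963, 975]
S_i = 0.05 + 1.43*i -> [0.05, 1.48, 2.91, 4.34, 5.77]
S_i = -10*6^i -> [-10, -60, -360, -2160, -12960]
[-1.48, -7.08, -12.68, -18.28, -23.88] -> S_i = -1.48 + -5.60*i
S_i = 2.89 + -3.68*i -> [2.89, -0.79, -4.47, -8.15, -11.83]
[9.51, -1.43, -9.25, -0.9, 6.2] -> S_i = Random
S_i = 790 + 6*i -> [790, 796, 802, 808, 814]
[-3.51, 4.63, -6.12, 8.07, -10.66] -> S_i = -3.51*(-1.32)^i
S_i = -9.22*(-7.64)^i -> [-9.22, 70.44, -538.17, 4111.6, -31412.63]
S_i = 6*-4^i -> [6, -24, 96, -384, 1536]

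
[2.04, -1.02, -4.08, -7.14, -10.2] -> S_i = 2.04 + -3.06*i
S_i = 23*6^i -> [23, 138, 828, 4968, 29808]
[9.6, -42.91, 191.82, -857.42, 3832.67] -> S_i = 9.60*(-4.47)^i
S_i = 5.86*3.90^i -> [5.86, 22.85, 89.13, 347.61, 1355.68]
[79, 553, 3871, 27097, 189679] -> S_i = 79*7^i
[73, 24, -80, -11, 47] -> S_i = Random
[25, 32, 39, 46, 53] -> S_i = 25 + 7*i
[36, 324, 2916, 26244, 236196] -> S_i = 36*9^i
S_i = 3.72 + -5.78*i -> [3.72, -2.06, -7.84, -13.62, -19.4]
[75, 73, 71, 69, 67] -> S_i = 75 + -2*i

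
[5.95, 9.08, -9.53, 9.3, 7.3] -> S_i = Random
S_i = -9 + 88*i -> [-9, 79, 167, 255, 343]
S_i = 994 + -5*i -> [994, 989, 984, 979, 974]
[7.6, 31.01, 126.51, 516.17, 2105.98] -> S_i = 7.60*4.08^i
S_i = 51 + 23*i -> [51, 74, 97, 120, 143]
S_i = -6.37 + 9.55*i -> [-6.37, 3.18, 12.73, 22.28, 31.83]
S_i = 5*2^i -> [5, 10, 20, 40, 80]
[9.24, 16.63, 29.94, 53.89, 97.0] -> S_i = 9.24*1.80^i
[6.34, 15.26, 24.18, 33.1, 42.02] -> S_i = 6.34 + 8.92*i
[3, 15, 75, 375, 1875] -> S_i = 3*5^i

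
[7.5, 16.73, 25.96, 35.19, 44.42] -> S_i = 7.50 + 9.23*i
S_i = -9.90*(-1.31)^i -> [-9.9, 12.97, -16.99, 22.26, -29.16]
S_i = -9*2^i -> [-9, -18, -36, -72, -144]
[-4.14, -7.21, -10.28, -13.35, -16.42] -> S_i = -4.14 + -3.07*i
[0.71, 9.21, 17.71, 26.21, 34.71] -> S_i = 0.71 + 8.50*i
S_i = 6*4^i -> [6, 24, 96, 384, 1536]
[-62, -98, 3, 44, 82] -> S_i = Random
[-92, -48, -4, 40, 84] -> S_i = -92 + 44*i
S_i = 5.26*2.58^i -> [5.26, 13.57, 35.01, 90.33, 233.06]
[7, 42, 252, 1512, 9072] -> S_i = 7*6^i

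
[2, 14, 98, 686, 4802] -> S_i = 2*7^i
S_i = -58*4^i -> [-58, -232, -928, -3712, -14848]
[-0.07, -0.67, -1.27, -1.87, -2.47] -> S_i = -0.07 + -0.60*i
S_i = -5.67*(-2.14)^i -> [-5.67, 12.13, -25.97, 55.57, -118.92]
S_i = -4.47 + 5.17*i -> [-4.47, 0.7, 5.87, 11.04, 16.21]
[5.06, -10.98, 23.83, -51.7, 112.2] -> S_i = 5.06*(-2.17)^i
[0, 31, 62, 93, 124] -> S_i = 0 + 31*i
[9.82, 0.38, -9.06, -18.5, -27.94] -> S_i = 9.82 + -9.44*i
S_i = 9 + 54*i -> [9, 63, 117, 171, 225]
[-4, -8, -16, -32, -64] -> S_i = -4*2^i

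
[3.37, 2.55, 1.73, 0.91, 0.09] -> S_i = 3.37 + -0.82*i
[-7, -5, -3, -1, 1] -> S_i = -7 + 2*i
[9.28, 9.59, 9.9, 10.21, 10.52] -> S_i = 9.28 + 0.31*i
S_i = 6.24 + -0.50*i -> [6.24, 5.74, 5.24, 4.74, 4.24]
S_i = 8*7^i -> [8, 56, 392, 2744, 19208]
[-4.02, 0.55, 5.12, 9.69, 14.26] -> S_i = -4.02 + 4.57*i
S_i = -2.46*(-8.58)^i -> [-2.46, 21.11, -181.1, 1553.81, -13331.66]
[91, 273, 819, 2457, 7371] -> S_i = 91*3^i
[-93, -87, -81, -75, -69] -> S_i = -93 + 6*i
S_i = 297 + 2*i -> [297, 299, 301, 303, 305]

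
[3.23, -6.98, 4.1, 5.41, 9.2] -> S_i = Random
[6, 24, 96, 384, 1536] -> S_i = 6*4^i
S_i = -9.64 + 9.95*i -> [-9.64, 0.31, 10.26, 20.21, 30.16]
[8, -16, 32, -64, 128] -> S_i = 8*-2^i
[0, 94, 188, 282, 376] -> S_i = 0 + 94*i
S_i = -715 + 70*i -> [-715, -645, -575, -505, -435]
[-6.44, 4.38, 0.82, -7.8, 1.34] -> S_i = Random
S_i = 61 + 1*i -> [61, 62, 63, 64, 65]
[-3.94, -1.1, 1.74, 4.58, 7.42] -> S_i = -3.94 + 2.84*i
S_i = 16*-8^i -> [16, -128, 1024, -8192, 65536]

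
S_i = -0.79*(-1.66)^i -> [-0.79, 1.31, -2.18, 3.61, -6.0]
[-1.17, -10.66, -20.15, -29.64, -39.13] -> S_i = -1.17 + -9.49*i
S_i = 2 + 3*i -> [2, 5, 8, 11, 14]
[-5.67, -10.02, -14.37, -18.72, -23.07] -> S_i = -5.67 + -4.35*i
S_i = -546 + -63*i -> [-546, -609, -672, -735, -798]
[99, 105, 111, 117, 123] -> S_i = 99 + 6*i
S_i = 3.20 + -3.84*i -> [3.2, -0.64, -4.48, -8.32, -12.16]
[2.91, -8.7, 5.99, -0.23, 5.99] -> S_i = Random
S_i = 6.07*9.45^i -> [6.07, 57.36, 542.07, 5122.53, 48407.86]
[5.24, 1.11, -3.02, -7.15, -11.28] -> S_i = 5.24 + -4.13*i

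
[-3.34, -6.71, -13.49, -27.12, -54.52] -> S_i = -3.34*2.01^i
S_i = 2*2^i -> [2, 4, 8, 16, 32]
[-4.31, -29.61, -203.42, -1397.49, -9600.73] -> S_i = -4.31*6.87^i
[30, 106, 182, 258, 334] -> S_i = 30 + 76*i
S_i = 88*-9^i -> [88, -792, 7128, -64152, 577368]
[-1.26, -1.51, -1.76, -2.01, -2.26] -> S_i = -1.26 + -0.25*i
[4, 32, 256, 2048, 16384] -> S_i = 4*8^i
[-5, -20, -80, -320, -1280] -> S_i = -5*4^i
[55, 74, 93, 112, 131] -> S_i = 55 + 19*i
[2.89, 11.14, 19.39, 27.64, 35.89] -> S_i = 2.89 + 8.25*i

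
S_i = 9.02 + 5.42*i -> [9.02, 14.44, 19.86, 25.28, 30.7]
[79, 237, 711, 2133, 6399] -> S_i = 79*3^i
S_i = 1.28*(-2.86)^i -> [1.28, -3.66, 10.47, -29.94, 85.64]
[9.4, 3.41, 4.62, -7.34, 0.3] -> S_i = Random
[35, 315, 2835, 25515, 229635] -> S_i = 35*9^i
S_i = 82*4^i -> [82, 328, 1312, 5248, 20992]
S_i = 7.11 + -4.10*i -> [7.11, 3.01, -1.09, -5.19, -9.29]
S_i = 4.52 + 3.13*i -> [4.52, 7.65, 10.78, 13.91, 17.04]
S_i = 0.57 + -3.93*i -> [0.57, -3.36, -7.29, -11.22, -15.15]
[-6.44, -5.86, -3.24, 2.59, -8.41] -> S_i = Random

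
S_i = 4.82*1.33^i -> [4.82, 6.41, 8.53, 11.34, 15.08]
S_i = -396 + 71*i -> [-396, -325, -254, -183, -112]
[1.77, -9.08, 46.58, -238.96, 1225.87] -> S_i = 1.77*(-5.13)^i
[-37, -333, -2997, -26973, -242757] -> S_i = -37*9^i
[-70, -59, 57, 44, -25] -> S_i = Random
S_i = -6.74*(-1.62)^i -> [-6.74, 10.92, -17.69, 28.66, -46.42]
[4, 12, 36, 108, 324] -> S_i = 4*3^i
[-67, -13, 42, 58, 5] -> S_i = Random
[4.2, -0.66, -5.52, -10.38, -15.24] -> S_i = 4.20 + -4.86*i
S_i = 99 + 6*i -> [99, 105, 111, 117, 123]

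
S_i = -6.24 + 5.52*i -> [-6.24, -0.72, 4.8, 10.32, 15.84]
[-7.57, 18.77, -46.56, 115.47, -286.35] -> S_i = -7.57*(-2.48)^i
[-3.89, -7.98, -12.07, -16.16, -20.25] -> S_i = -3.89 + -4.09*i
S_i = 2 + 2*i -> [2, 4, 6, 8, 10]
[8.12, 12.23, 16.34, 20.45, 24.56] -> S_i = 8.12 + 4.11*i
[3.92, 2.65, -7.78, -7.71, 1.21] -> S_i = Random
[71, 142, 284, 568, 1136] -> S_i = 71*2^i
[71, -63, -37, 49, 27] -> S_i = Random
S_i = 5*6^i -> [5, 30, 180, 1080, 6480]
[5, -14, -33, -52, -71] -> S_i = 5 + -19*i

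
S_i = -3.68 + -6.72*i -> [-3.68, -10.4, -17.12, -23.84, -30.56]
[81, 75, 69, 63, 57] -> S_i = 81 + -6*i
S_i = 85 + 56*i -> [85, 141, 197, 253, 309]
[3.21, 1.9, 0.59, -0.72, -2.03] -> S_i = 3.21 + -1.31*i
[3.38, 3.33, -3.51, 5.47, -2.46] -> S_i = Random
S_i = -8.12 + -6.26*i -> [-8.12, -14.38, -20.64, -26.9, -33.16]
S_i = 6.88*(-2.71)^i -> [6.88, -18.64, 50.53, -136.93, 371.08]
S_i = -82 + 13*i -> [-82, -69, -56, -43, -30]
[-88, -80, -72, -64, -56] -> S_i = -88 + 8*i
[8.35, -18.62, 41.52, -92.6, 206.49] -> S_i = 8.35*(-2.23)^i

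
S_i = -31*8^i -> [-31, -248, -1984, -15872, -126976]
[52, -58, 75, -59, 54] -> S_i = Random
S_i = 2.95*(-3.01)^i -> [2.95, -8.88, 26.73, -80.45, 242.15]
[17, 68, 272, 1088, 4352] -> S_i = 17*4^i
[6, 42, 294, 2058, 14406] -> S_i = 6*7^i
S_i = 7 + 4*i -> [7, 11, 15, 19, 23]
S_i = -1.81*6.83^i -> [-1.81, -12.36, -84.43, -576.69, -3938.78]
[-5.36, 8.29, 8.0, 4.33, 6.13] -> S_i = Random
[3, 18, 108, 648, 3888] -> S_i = 3*6^i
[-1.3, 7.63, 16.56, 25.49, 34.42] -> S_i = -1.30 + 8.93*i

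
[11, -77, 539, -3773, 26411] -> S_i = 11*-7^i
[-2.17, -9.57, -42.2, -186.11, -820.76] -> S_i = -2.17*4.41^i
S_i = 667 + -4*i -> [667, 663, 659, 655, 651]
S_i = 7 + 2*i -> [7, 9, 11, 13, 15]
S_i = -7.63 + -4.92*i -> [-7.63, -12.55, -17.47, -22.39, -27.31]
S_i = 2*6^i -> [2, 12, 72, 432, 2592]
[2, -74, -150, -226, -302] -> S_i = 2 + -76*i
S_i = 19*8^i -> [19, 152, 1216, 9728, 77824]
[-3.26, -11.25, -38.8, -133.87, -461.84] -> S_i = -3.26*3.45^i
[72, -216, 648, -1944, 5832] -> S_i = 72*-3^i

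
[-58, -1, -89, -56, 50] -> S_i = Random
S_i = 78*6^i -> [78, 468, 2808, 16848, 101088]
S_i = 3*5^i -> [3, 15, 75, 375, 1875]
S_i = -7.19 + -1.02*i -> [-7.19, -8.21, -9.23, -10.25, -11.27]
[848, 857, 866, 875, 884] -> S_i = 848 + 9*i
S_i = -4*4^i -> [-4, -16, -64, -256, -1024]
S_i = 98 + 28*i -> [98, 126, 154, 182, 210]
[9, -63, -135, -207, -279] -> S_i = 9 + -72*i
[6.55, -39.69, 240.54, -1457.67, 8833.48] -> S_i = 6.55*(-6.06)^i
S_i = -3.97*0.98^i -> [-3.97, -3.89, -3.81, -3.74, -3.66]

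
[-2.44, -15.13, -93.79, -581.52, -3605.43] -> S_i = -2.44*6.20^i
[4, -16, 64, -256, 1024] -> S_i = 4*-4^i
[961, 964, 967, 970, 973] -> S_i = 961 + 3*i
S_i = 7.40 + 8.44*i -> [7.4, 15.84, 24.28, 32.72, 41.16]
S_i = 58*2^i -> [58, 116, 232, 464, 928]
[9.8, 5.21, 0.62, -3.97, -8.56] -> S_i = 9.80 + -4.59*i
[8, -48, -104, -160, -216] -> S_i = 8 + -56*i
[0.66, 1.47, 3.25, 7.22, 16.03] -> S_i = 0.66*2.22^i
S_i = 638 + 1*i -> [638, 639, 640, 641, 642]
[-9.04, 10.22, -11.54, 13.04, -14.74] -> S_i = -9.04*(-1.13)^i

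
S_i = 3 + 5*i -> [3, 8, 13, 18, 23]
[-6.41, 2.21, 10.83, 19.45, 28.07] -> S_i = -6.41 + 8.62*i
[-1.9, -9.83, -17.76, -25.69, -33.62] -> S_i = -1.90 + -7.93*i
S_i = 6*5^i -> [6, 30, 150, 750, 3750]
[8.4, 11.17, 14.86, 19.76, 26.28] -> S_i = 8.40*1.33^i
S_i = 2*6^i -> [2, 12, 72, 432, 2592]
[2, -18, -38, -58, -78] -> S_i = 2 + -20*i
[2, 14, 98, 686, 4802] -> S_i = 2*7^i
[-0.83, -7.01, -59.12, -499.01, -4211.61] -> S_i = -0.83*8.44^i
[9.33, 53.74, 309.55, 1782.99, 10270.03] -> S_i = 9.33*5.76^i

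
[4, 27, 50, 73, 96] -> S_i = 4 + 23*i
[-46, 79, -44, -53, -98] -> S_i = Random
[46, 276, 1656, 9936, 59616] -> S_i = 46*6^i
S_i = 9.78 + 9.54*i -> [9.78, 19.32, 28.86, 38.4, 47.94]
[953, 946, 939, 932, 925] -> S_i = 953 + -7*i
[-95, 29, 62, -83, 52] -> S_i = Random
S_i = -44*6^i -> [-44, -264, -1584, -9504, -57024]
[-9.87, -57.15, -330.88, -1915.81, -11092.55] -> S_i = -9.87*5.79^i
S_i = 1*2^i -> [1, 2, 4, 8, 16]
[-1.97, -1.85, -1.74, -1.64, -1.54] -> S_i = -1.97*0.94^i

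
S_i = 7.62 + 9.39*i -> [7.62, 17.01, 26.4, 35.79, 45.18]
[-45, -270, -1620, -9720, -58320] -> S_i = -45*6^i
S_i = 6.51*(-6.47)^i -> [6.51, -42.12, 272.51, -1763.17, 11407.7]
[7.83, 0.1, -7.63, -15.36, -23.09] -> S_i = 7.83 + -7.73*i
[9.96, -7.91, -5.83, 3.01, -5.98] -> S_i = Random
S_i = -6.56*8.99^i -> [-6.56, -58.97, -530.18, -4766.32, -42849.19]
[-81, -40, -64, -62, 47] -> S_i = Random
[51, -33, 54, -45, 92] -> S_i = Random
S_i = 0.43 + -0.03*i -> [0.43, 0.4, 0.37, 0.34, 0.31]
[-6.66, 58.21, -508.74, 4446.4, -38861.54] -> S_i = -6.66*(-8.74)^i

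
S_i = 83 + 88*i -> [83, 171, 259, 347, 435]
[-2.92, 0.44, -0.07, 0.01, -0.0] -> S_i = -2.92*(-0.15)^i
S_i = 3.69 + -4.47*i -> [3.69, -0.78, -5.25, -9.72, -14.19]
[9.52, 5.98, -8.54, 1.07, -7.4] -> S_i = Random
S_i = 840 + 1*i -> [840, 841, 842, 843, 844]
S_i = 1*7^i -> [1, 7, 49, 343, 2401]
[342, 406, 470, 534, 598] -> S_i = 342 + 64*i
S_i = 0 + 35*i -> [0, 35, 70, 105, 140]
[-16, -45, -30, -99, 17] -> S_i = Random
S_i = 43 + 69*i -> [43, 112, 181, 250, 319]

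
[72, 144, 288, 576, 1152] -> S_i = 72*2^i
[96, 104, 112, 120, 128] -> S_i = 96 + 8*i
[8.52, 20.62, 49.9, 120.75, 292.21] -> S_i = 8.52*2.42^i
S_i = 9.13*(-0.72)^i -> [9.13, -6.57, 4.73, -3.41, 2.45]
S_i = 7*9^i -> [7, 63, 567, 5103, 45927]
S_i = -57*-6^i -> [-57, 342, -2052, 12312, -73872]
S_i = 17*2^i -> [17, 34, 68, 136, 272]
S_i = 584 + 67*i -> [584, 651, 718, 785, 852]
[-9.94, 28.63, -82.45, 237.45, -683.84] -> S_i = -9.94*(-2.88)^i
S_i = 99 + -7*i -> [99, 92, 85, 78, 71]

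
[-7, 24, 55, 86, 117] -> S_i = -7 + 31*i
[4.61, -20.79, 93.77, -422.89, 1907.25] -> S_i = 4.61*(-4.51)^i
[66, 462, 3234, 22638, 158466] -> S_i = 66*7^i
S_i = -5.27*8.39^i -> [-5.27, -44.22, -370.97, -3112.41, -26113.1]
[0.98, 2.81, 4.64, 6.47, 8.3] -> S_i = 0.98 + 1.83*i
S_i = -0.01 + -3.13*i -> [-0.01, -3.14, -6.27, -9.4, -12.53]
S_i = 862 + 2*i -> [862, 864, 866, 868, 870]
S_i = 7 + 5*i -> [7, 12, 17, 22, 27]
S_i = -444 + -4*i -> [-444, -448, -452, -456, -460]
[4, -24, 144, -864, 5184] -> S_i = 4*-6^i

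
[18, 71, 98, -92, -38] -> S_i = Random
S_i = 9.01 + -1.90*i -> [9.01, 7.11, 5.21, 3.31, 1.41]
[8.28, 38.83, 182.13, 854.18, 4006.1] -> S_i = 8.28*4.69^i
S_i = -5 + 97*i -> [-5, 92, 189, 286, 383]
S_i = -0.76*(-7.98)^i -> [-0.76, 6.06, -48.4, 386.21, -3081.95]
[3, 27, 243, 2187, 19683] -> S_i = 3*9^i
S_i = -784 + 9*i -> [-784, -775, -766, -757, -748]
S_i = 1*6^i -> [1, 6, 36, 216, 1296]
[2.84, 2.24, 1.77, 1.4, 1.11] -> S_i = 2.84*0.79^i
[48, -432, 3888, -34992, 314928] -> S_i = 48*-9^i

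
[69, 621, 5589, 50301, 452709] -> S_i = 69*9^i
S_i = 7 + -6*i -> [7, 1, -5, -11, -17]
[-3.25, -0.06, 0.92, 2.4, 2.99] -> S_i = Random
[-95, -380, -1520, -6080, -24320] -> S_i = -95*4^i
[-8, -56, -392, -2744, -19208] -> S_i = -8*7^i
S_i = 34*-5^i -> [34, -170, 850, -4250, 21250]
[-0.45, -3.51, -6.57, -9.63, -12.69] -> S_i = -0.45 + -3.06*i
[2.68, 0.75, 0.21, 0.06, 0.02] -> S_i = 2.68*0.28^i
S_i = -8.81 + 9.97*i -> [-8.81, 1.16, 11.13, 21.1, 31.07]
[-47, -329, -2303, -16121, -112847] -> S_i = -47*7^i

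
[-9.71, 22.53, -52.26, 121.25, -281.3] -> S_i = -9.71*(-2.32)^i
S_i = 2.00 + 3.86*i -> [2.0, 5.86, 9.72, 13.58, 17.44]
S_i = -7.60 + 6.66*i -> [-7.6, -0.94, 5.72, 12.38, 19.04]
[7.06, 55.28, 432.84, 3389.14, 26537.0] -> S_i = 7.06*7.83^i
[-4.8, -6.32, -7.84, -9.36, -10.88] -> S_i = -4.80 + -1.52*i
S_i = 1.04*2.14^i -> [1.04, 2.23, 4.76, 10.19, 21.81]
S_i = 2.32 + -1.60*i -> [2.32, 0.72, -0.88, -2.48, -4.08]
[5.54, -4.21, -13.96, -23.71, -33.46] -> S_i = 5.54 + -9.75*i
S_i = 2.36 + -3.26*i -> [2.36, -0.9, -4.16, -7.42, -10.68]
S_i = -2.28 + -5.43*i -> [-2.28, -7.71, -13.14, -18.57, -24.0]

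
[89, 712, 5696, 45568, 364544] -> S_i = 89*8^i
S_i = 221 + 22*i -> [221, 243, 265, 287, 309]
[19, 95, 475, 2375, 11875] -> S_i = 19*5^i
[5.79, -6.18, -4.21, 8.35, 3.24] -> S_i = Random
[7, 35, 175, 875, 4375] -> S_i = 7*5^i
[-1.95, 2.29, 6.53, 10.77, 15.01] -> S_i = -1.95 + 4.24*i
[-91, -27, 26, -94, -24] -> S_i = Random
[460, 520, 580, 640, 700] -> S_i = 460 + 60*i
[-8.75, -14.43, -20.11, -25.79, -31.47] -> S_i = -8.75 + -5.68*i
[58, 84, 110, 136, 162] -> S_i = 58 + 26*i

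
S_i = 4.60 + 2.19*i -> [4.6, 6.79, 8.98, 11.17, 13.36]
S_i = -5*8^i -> [-5, -40, -320, -2560, -20480]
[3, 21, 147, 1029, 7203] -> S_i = 3*7^i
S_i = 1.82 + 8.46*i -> [1.82, 10.28, 18.74, 27.2, 35.66]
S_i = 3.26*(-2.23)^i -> [3.26, -7.27, 16.21, -36.15, 80.62]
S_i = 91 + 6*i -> [91, 97, 103, 109, 115]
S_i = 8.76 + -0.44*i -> [8.76, 8.32, 7.88, 7.44, 7.0]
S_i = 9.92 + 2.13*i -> [9.92, 12.05, 14.18, 16.31, 18.44]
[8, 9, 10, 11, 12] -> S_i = 8 + 1*i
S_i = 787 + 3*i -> [787, 790, 793, 796, 799]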